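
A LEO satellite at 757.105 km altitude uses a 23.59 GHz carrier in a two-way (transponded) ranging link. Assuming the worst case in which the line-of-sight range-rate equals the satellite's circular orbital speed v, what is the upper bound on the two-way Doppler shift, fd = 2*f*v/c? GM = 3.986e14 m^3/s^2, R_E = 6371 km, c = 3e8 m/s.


r = 7.128105e+06 m
v = sqrt(mu/r) = 7477.9336 m/s (worst-case radial velocity)
f = 23.59 GHz = 2.359e+10 Hz
fd = 2*f*v/c = 2*2.359e+10*7477.9336/3.0e+08
fd = 1.1760297e+06 Hz

1.1760e+06 Hz


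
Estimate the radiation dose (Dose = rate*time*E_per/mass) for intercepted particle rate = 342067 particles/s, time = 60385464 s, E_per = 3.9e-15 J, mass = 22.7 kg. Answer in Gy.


Total energy deposited = rate * time * E_per
  = 342067 * 60385464 * 3.9e-15 = 0.08055791 J
Dose = E_total / mass = 0.08055791 / 22.7
Dose = 0.003548807 Gy

0.0035 Gy


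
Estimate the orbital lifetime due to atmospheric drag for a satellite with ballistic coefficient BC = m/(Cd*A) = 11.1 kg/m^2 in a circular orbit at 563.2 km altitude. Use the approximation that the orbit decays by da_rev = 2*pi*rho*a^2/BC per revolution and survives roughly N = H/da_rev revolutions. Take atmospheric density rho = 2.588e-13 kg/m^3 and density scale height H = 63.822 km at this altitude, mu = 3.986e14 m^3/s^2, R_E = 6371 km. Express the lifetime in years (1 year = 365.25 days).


a = R_E + alt = 6934.2000 km = 6.9342e+06 m
da_rev = 2*pi*rho*a^2/BC = 2*pi*2.588e-13*(6.9342e+06)^2/11.1 = 7.043911 m per revolution
N = H/da_rev = 63822.0000 m / 7.043911 m = 9060.5909 revolutions
P = 2*pi*sqrt(a^3/mu) = 5746.5312 s
lifetime = N*P = 9060.5909 * 5746.5312 = 5.2066968e+07 s = 602.6269 days
years = 602.6269 / 365.25 = 1.6499 years

1.6499 years


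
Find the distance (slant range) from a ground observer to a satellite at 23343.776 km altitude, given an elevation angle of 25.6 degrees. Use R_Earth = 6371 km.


h = 23343.776 km, el = 25.6 deg
d = -R_E*sin(el) + sqrt((R_E*sin(el))^2 + 2*R_E*h + h^2)
d = -6371.0000*sin(0.4468043) + sqrt((6371.0000*0.4320857)^2 + 2*6371.0000*23343.776 + 23343.776^2)
d = 26401.1914 km

26401.1914 km


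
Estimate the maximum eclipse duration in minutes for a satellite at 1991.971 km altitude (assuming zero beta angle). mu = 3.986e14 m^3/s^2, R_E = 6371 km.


r = 8362.9710 km
T = 126.8530 min
Eclipse fraction = arcsin(R_E/r)/pi = arcsin(6371.0000/8362.9710)/pi
= arcsin(0.7618106)/pi = 0.2756893
Eclipse duration = 0.2756893 * 126.8530 = 34.9720 min

34.9720 minutes


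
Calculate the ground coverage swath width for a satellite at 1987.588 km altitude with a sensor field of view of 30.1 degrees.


FOV = 30.1 deg = 0.5253441 rad
swath = 2 * alt * tan(FOV/2) = 2 * 1987.588 * tan(0.2626721)
swath = 2 * 1987.588 * 0.2688847
swath = 1068.8641 km

1068.8641 km


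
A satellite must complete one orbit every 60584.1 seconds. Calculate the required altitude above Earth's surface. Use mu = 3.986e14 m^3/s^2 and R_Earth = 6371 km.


T = 60584.1 s
r = (mu*T^2/(4*pi^2))^(1/3) = (3.986e14 * 60584.1^2 / (4*pi^2))^(1/3)
r = 3.3339951e+07 m = 33339.9512 km
alt = r - R_E = 33339.9512 - 6371 = 26968.9512 km

26968.9512 km


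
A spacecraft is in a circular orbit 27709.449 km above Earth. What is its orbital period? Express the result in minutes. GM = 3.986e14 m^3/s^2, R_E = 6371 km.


r = 34080.4490 km = 3.4080449e+07 m
T = 2*pi*sqrt(r^3/mu) = 2*pi*sqrt(3.9583658e+22 / 3.986e14)
T = 62613.6733 s = 1043.5612 min

1043.5612 minutes


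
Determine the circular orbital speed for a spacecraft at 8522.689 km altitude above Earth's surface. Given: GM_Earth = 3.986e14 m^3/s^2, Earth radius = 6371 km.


r = R_E + alt = 6371.0 + 8522.689 = 14893.6890 km = 1.4893689e+07 m
v = sqrt(mu/r) = sqrt(3.986e14 / 1.4893689e+07) = 5173.2981 m/s = 5.1733 km/s

5.1733 km/s


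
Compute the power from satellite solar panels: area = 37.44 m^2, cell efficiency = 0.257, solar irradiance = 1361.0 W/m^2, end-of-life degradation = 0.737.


P = area * eta * S * degradation
P = 37.44 * 0.257 * 1361.0 * 0.737
P = 9651.4947 W

9651.4947 W


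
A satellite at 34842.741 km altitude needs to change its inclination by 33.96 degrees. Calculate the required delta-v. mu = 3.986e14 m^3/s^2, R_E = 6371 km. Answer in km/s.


r = 41213.7410 km = 4.1213741e+07 m
V = sqrt(mu/r) = 3109.9086 m/s
di = 33.96 deg = 0.5927138 rad
dV = 2*V*sin(di/2) = 2*3109.9086*sin(0.2963569)
dV = 1816.4222 m/s = 1.8164 km/s

1.8164 km/s


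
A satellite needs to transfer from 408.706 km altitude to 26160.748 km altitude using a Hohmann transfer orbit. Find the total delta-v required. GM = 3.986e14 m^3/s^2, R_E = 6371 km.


r1 = 6779.7060 km = 6.779706e+06 m
r2 = 32531.7480 km = 3.2531748e+07 m
dv1 = sqrt(mu/r1)*(sqrt(2*r2/(r1+r2)) - 1) = 2196.7718 m/s
dv2 = sqrt(mu/r2)*(1 - sqrt(2*r1/(r1+r2))) = 1444.6019 m/s
total dv = |dv1| + |dv2| = 2196.7718 + 1444.6019 = 3641.3736 m/s = 3.6414 km/s

3.6414 km/s


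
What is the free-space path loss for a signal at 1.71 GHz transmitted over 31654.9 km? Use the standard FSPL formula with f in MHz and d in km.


f = 1.71 GHz = 1710.0000 MHz
d = 31654.9 km
FSPL = 32.44 + 20*log10(1710.0000) + 20*log10(31654.9)
FSPL = 32.44 + 64.6599 + 90.0088
FSPL = 187.1087 dB

187.1087 dB


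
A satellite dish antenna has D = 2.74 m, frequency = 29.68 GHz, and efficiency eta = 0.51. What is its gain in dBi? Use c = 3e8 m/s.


lambda = c/f = 3e8 / 2.968e+10 = 0.01010782 m
G = eta*(pi*D/lambda)^2 = 0.51*(pi*2.74/0.01010782)^2
G = 369876.1521 (linear)
G = 10*log10(369876.1521) = 55.6806 dBi

55.6806 dBi


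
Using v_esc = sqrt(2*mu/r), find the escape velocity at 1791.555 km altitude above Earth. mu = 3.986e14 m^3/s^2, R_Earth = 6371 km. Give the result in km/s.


r = 6371.0 + 1791.555 = 8162.5550 km = 8.162555e+06 m
v_esc = sqrt(2*mu/r) = sqrt(2*3.986e14 / 8.162555e+06)
v_esc = 9882.5856 m/s = 9.8826 km/s

9.8826 km/s


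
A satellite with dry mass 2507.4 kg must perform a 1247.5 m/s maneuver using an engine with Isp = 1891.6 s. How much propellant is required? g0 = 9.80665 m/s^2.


ve = Isp * g0 = 1891.6 * 9.80665 = 18550.259140 m/s
mass ratio = exp(dv/ve) = exp(1247.5/18550.259140) = 1.06956255
m_prop = m_dry * (mr - 1) = 2507.4 * (1.06956255 - 1)
m_prop = 174.4211 kg

174.4211 kg


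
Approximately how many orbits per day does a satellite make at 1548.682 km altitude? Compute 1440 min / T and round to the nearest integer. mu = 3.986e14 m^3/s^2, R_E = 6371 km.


r = 7.919682e+06 m
T = 2*pi*sqrt(r^3/mu) = 7014.1143 s = 116.9019 min
revs/day = 1440 / 116.9019 = 12.3180
Rounded: 12 revolutions per day

12 revolutions per day


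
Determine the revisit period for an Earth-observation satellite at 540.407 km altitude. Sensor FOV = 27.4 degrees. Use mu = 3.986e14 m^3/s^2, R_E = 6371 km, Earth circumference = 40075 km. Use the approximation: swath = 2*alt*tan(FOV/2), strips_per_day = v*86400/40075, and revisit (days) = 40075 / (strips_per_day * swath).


swath = 2*540.407*tan(0.2391101) = 263.4741 km
v = sqrt(mu/r) = 7594.2591 m/s = 7.5943 km/s
strips/day = v*86400/40075 = 7.5943*86400/40075 = 16.3729
coverage/day = strips * swath = 16.3729 * 263.4741 = 4313.8345 km
revisit = 40075 / 4313.8345 = 9.2899 days

9.2899 days


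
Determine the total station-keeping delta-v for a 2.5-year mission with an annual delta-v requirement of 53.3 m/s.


dV = rate * years = 53.3 * 2.5
dV = 133.2500 m/s

133.2500 m/s


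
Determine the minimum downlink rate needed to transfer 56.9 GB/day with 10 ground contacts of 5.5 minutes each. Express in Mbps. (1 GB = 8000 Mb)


total contact time = 10 * 5.5 * 60 = 3300.0000 s
data = 56.9 GB = 455200.0000 Mb
rate = 455200.0000 / 3300.0000 = 137.9394 Mbps

137.9394 Mbps


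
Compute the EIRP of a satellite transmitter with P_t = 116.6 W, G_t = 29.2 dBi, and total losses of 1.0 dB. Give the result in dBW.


Pt = 116.6 W = 20.6670 dBW
EIRP = Pt_dBW + Gt - losses = 20.6670 + 29.2 - 1.0 = 48.8670 dBW

48.8670 dBW


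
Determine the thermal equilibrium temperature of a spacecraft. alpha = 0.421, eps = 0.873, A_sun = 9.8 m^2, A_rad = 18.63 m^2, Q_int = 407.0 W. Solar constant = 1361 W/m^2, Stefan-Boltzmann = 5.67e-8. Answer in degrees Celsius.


Numerator = alpha*S*A_sun + Q_int = 0.421*1361*9.8 + 407.0 = 6022.2138 W
Denominator = eps*sigma*A_rad = 0.873*5.67e-8*18.63 = 9.2216823e-07 W/K^4
T^4 = 6.5304937e+09 K^4
T = 284.2736 K = 11.1236 C

11.1236 degrees Celsius


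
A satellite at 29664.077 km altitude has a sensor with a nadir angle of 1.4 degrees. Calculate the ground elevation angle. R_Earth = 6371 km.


r = R_E + alt = 36035.0770 km
Law of sines in the satellite / Earth-center / ground-point triangle:
  sin(nadir)/R_E = sin(90 + el)/r  =>  cos(el) = (r/R_E)*sin(nadir)
cos(el) = (36035.0770 / 6371.0000) * sin(1.4 deg) = 0.1381911
el = arccos(0.1381911) = 82.0568 deg
(Earth-central angle = 90 - nadir - el = 6.5432 deg)

82.0568 degrees


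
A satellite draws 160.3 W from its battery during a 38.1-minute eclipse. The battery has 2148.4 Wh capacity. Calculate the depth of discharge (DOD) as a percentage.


E_used = P * t / 60 = 160.3 * 38.1 / 60 = 101.7905 Wh
DOD = E_used / E_total * 100 = 101.7905 / 2148.4 * 100
DOD = 4.7380 %

4.7380 %


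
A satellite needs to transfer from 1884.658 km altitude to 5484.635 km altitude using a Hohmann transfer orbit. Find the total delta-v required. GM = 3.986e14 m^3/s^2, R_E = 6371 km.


r1 = 8255.6580 km = 8.255658e+06 m
r2 = 11855.6350 km = 1.1855635e+07 m
dv1 = sqrt(mu/r1)*(sqrt(2*r2/(r1+r2)) - 1) = 596.3153 m/s
dv2 = sqrt(mu/r2)*(1 - sqrt(2*r1/(r1+r2))) = 544.5312 m/s
total dv = |dv1| + |dv2| = 596.3153 + 544.5312 = 1140.8465 m/s = 1.1408 km/s

1.1408 km/s


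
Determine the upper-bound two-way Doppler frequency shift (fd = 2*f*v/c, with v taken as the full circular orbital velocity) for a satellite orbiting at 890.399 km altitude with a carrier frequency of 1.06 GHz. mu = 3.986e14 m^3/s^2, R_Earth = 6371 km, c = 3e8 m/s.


r = 7.261399e+06 m
v = sqrt(mu/r) = 7408.9813 m/s (worst-case radial velocity)
f = 1.06 GHz = 1.06e+09 Hz
fd = 2*f*v/c = 2*1.06e+09*7408.9813/3.0e+08
fd = 52356.8009 Hz

52356.8009 Hz


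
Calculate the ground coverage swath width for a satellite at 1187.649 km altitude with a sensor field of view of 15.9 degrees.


FOV = 15.9 deg = 0.2775074 rad
swath = 2 * alt * tan(FOV/2) = 2 * 1187.649 * tan(0.1387537)
swath = 2 * 1187.649 * 0.139651
swath = 331.7128 km

331.7128 km


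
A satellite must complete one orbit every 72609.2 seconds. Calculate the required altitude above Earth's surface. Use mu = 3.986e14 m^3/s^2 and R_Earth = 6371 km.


T = 72609.2 s
r = (mu*T^2/(4*pi^2))^(1/3) = (3.986e14 * 72609.2^2 / (4*pi^2))^(1/3)
r = 3.7617242e+07 m = 37617.2422 km
alt = r - R_E = 37617.2422 - 6371 = 31246.2422 km

31246.2422 km


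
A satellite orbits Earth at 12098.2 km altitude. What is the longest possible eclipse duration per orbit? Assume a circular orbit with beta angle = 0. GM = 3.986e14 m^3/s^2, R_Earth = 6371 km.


r = 18469.2000 km
T = 416.3246 min
Eclipse fraction = arcsin(R_E/r)/pi = arcsin(6371.0000/18469.2000)/pi
= arcsin(0.3449527)/pi = 0.112105
Eclipse duration = 0.112105 * 416.3246 = 46.6721 min

46.6721 minutes


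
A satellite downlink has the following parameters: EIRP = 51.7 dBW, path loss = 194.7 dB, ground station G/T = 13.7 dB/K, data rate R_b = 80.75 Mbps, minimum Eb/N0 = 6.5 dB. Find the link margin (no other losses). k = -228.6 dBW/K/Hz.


C/N0 = EIRP - FSPL + G/T - k = 51.7 - 194.7 + 13.7 - (-228.6)
C/N0 = 99.3000 dB-Hz
R_b = 80.75 Mbps = 8.075e+07 bps -> 10*log10(R_b) = 79.0714 dB-Hz
Eb/N0 = C/N0 - 10*log10(R_b) = 99.3000 - 79.0714 = 20.2286 dB
Margin = Eb/N0 - Eb/N0_req = 20.2286 - 6.5 = 13.7286 dB (link closes)

13.7286 dB


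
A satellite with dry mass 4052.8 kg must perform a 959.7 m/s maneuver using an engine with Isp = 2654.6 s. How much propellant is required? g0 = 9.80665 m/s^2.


ve = Isp * g0 = 2654.6 * 9.80665 = 26032.733090 m/s
mass ratio = exp(dv/ve) = exp(959.7/26032.733090) = 1.03755307
m_prop = m_dry * (mr - 1) = 4052.8 * (1.03755307 - 1)
m_prop = 152.1951 kg

152.1951 kg


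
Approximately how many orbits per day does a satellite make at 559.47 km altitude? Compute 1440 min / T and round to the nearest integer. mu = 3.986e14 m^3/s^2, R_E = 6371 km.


r = 6.93047e+06 m
T = 2*pi*sqrt(r^3/mu) = 5741.8951 s = 95.6983 min
revs/day = 1440 / 95.6983 = 15.0473
Rounded: 15 revolutions per day

15 revolutions per day


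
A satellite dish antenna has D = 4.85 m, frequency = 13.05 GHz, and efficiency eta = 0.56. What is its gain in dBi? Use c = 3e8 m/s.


lambda = c/f = 3e8 / 1.305e+10 = 0.02298851 m
G = eta*(pi*D/lambda)^2 = 0.56*(pi*4.85/0.02298851)^2
G = 246008.3021 (linear)
G = 10*log10(246008.3021) = 53.9095 dBi

53.9095 dBi


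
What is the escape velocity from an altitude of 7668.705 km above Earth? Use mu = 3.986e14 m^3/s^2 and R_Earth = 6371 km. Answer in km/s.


r = 6371.0 + 7668.705 = 14039.7050 km = 1.4039705e+07 m
v_esc = sqrt(2*mu/r) = sqrt(2*3.986e14 / 1.4039705e+07)
v_esc = 7535.3712 m/s = 7.5354 km/s

7.5354 km/s


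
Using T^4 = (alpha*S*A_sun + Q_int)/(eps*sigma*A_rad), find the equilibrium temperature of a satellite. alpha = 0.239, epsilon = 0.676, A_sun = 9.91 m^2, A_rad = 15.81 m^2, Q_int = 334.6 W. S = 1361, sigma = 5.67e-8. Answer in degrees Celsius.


Numerator = alpha*S*A_sun + Q_int = 0.239*1361*9.91 + 334.6 = 3558.1149 W
Denominator = eps*sigma*A_rad = 0.676*5.67e-8*15.81 = 6.0598465e-07 W/K^4
T^4 = 5.8716254e+09 K^4
T = 276.8150 K = 3.6650 C

3.6650 degrees Celsius


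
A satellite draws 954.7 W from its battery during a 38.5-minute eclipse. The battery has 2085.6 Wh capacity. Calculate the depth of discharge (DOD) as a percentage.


E_used = P * t / 60 = 954.7 * 38.5 / 60 = 612.5992 Wh
DOD = E_used / E_total * 100 = 612.5992 / 2085.6 * 100
DOD = 29.3728 %

29.3728 %


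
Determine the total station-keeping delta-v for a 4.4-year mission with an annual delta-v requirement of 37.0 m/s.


dV = rate * years = 37.0 * 4.4
dV = 162.8000 m/s

162.8000 m/s


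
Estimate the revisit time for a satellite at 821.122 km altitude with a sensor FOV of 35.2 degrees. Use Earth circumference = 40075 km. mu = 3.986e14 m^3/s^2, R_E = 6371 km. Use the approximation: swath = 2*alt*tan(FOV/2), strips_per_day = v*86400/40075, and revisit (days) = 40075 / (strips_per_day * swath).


swath = 2*821.122*tan(0.3071779) = 520.9505 km
v = sqrt(mu/r) = 7444.5787 m/s = 7.4446 km/s
strips/day = v*86400/40075 = 7.4446*86400/40075 = 16.0502
coverage/day = strips * swath = 16.0502 * 520.9505 = 8361.3573 km
revisit = 40075 / 8361.3573 = 4.7929 days

4.7929 days


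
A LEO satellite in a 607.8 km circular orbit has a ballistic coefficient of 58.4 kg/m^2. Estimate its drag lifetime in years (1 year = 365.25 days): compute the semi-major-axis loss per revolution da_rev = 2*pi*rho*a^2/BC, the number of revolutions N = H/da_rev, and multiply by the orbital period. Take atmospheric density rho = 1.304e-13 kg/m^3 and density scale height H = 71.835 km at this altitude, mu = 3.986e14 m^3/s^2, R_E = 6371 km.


a = R_E + alt = 6978.8000 km = 6.9788e+06 m
da_rev = 2*pi*rho*a^2/BC = 2*pi*1.304e-13*(6.9788e+06)^2/58.4 = 0.683291656 m per revolution
N = H/da_rev = 71835.0000 m / 0.683291656 m = 105130.8023 revolutions
P = 2*pi*sqrt(a^3/mu) = 5802.0618 s
lifetime = N*P = 105130.8023 * 5802.0618 = 6.0997541e+08 s = 7059.9006 days
years = 7059.9006 / 365.25 = 19.3290 years

19.3290 years


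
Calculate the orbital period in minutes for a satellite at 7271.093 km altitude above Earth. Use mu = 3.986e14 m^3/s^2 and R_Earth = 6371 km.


r = 13642.0930 km = 1.3642093e+07 m
T = 2*pi*sqrt(r^3/mu) = 2*pi*sqrt(2.5388849e+21 / 3.986e14)
T = 15857.4273 s = 264.2905 min

264.2905 minutes


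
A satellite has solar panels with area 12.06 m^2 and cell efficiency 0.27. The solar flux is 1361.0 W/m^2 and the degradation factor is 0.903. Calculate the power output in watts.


P = area * eta * S * degradation
P = 12.06 * 0.27 * 1361.0 * 0.903
P = 4001.8144 W

4001.8144 W


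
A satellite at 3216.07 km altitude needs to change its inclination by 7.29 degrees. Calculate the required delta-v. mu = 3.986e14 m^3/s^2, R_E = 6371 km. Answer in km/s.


r = 9587.0700 km = 9.58707e+06 m
V = sqrt(mu/r) = 6448.0099 m/s
di = 7.29 deg = 0.1272345 rad
dV = 2*V*sin(di/2) = 2*6448.0099*sin(0.06361725)
dV = 819.8561 m/s = 0.8198561 km/s

0.8199 km/s


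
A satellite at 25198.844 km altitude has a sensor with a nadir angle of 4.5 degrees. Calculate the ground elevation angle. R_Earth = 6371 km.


r = R_E + alt = 31569.8440 km
Law of sines in the satellite / Earth-center / ground-point triangle:
  sin(nadir)/R_E = sin(90 + el)/r  =>  cos(el) = (r/R_E)*sin(nadir)
cos(el) = (31569.8440 / 6371.0000) * sin(4.5 deg) = 0.3887838
el = arccos(0.3887838) = 67.1212 deg
(Earth-central angle = 90 - nadir - el = 18.3788 deg)

67.1212 degrees


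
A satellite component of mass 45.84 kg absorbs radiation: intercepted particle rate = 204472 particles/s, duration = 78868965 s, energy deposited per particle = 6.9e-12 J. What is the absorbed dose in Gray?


Total energy deposited = rate * time * E_per
  = 204472 * 78868965 * 6.9e-12 = 111.2728 J
Dose = E_total / mass = 111.2728 / 45.84
Dose = 2.4274 Gy

2.4274 Gy


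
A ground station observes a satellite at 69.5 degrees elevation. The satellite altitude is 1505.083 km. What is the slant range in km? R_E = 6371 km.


h = 1505.083 km, el = 69.5 deg
d = -R_E*sin(el) + sqrt((R_E*sin(el))^2 + 2*R_E*h + h^2)
d = -6371.0000*sin(1.2130) + sqrt((6371.0000*0.9366722)^2 + 2*6371.0000*1505.083 + 1505.083^2)
d = 1585.9083 km

1585.9083 km


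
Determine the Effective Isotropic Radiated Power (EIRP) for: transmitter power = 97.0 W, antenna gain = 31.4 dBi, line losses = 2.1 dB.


Pt = 97.0 W = 19.8677 dBW
EIRP = Pt_dBW + Gt - losses = 19.8677 + 31.4 - 2.1 = 49.1677 dBW

49.1677 dBW


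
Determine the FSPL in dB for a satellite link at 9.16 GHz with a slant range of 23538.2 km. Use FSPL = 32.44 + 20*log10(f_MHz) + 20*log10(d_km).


f = 9.16 GHz = 9160.0000 MHz
d = 23538.2 km
FSPL = 32.44 + 20*log10(9160.0000) + 20*log10(23538.2)
FSPL = 32.44 + 79.2379 + 87.4355
FSPL = 199.1134 dB

199.1134 dB


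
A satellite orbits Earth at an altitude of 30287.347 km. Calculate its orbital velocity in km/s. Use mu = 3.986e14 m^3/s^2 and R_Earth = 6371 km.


r = R_E + alt = 6371.0 + 30287.347 = 36658.3470 km = 3.6658347e+07 m
v = sqrt(mu/r) = sqrt(3.986e14 / 3.6658347e+07) = 3297.4803 m/s = 3.2975 km/s

3.2975 km/s


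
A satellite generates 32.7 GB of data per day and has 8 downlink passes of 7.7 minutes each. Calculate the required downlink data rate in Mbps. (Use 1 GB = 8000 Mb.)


total contact time = 8 * 7.7 * 60 = 3696.0000 s
data = 32.7 GB = 261600.0000 Mb
rate = 261600.0000 / 3696.0000 = 70.7792 Mbps

70.7792 Mbps


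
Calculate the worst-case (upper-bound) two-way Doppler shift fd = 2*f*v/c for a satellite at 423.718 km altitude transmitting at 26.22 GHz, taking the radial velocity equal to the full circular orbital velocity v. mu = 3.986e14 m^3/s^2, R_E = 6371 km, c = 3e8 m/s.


r = 6.794718e+06 m
v = sqrt(mu/r) = 7659.1915 m/s (worst-case radial velocity)
f = 26.22 GHz = 2.622e+10 Hz
fd = 2*f*v/c = 2*2.622e+10*7659.1915/3.0e+08
fd = 1.3388267e+06 Hz

1.3388e+06 Hz


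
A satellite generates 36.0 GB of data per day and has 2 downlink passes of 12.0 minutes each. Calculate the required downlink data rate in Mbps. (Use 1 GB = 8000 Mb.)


total contact time = 2 * 12.0 * 60 = 1440.0000 s
data = 36.0 GB = 288000.0000 Mb
rate = 288000.0000 / 1440.0000 = 200.0000 Mbps

200.0000 Mbps


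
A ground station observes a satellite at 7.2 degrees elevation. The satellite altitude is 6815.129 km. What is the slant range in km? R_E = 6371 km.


h = 6815.129 km, el = 7.2 deg
d = -R_E*sin(el) + sqrt((R_E*sin(el))^2 + 2*R_E*h + h^2)
d = -6371.0000*sin(0.1256637) + sqrt((6371.0000*0.1253332)^2 + 2*6371.0000*6815.129 + 6815.129^2)
d = 10773.9674 km

10773.9674 km


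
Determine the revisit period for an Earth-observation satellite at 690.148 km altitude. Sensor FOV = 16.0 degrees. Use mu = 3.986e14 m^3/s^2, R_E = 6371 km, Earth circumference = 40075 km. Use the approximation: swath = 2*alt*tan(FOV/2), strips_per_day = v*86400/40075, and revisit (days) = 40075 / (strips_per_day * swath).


swath = 2*690.148*tan(0.1396263) = 193.9880 km
v = sqrt(mu/r) = 7513.3045 m/s = 7.5133 km/s
strips/day = v*86400/40075 = 7.5133*86400/40075 = 16.1984
coverage/day = strips * swath = 16.1984 * 193.9880 = 3142.2878 km
revisit = 40075 / 3142.2878 = 12.7534 days

12.7534 days


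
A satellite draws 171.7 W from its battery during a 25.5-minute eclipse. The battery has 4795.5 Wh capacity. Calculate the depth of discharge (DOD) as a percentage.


E_used = P * t / 60 = 171.7 * 25.5 / 60 = 72.9725 Wh
DOD = E_used / E_total * 100 = 72.9725 / 4795.5 * 100
DOD = 1.5217 %

1.5217 %


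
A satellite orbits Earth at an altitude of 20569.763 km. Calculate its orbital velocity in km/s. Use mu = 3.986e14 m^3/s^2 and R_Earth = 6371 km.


r = R_E + alt = 6371.0 + 20569.763 = 26940.7630 km = 2.6940763e+07 m
v = sqrt(mu/r) = sqrt(3.986e14 / 2.6940763e+07) = 3846.4820 m/s = 3.8465 km/s

3.8465 km/s


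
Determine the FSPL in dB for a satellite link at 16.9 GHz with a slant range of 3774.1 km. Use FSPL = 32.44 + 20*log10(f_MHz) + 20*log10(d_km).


f = 16.9 GHz = 16900.0000 MHz
d = 3774.1 km
FSPL = 32.44 + 20*log10(16900.0000) + 20*log10(3774.1)
FSPL = 32.44 + 84.5577 + 71.5363
FSPL = 188.5340 dB

188.5340 dB


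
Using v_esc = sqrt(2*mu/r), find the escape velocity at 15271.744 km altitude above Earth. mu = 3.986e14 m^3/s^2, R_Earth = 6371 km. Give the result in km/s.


r = 6371.0 + 15271.744 = 21642.7440 km = 2.1642744e+07 m
v_esc = sqrt(2*mu/r) = sqrt(2*3.986e14 / 2.1642744e+07)
v_esc = 6069.1446 m/s = 6.0691 km/s

6.0691 km/s


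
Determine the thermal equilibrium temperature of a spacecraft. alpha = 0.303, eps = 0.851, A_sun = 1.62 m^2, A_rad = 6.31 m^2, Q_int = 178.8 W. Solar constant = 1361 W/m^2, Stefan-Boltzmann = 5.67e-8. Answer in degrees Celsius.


Numerator = alpha*S*A_sun + Q_int = 0.303*1361*1.62 + 178.8 = 846.8605 W
Denominator = eps*sigma*A_rad = 0.851*5.67e-8*6.31 = 3.0446823e-07 W/K^4
T^4 = 2.7814412e+09 K^4
T = 229.6505 K = -43.4995 C

-43.4995 degrees Celsius


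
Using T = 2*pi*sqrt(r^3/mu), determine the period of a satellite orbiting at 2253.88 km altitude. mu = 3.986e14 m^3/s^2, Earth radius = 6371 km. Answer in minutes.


r = 8624.8800 km = 8.62488e+06 m
T = 2*pi*sqrt(r^3/mu) = 2*pi*sqrt(6.4159236e+20 / 3.986e14)
T = 7971.5140 s = 132.8586 min

132.8586 minutes


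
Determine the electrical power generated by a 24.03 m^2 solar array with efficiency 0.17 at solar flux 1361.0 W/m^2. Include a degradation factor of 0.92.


P = area * eta * S * degradation
P = 24.03 * 0.17 * 1361.0 * 0.92
P = 5115.0354 W

5115.0354 W


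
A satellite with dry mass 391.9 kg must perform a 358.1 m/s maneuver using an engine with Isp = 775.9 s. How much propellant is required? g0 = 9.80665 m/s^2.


ve = Isp * g0 = 775.9 * 9.80665 = 7608.979735 m/s
mass ratio = exp(dv/ve) = exp(358.1/7608.979735) = 1.04818785
m_prop = m_dry * (mr - 1) = 391.9 * (1.04818785 - 1)
m_prop = 18.8848 kg

18.8848 kg


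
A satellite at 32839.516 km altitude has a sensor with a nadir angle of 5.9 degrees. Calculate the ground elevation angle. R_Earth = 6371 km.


r = R_E + alt = 39210.5160 km
Law of sines in the satellite / Earth-center / ground-point triangle:
  sin(nadir)/R_E = sin(90 + el)/r  =>  cos(el) = (r/R_E)*sin(nadir)
cos(el) = (39210.5160 / 6371.0000) * sin(5.9 deg) = 0.6326398
el = arccos(0.6326398) = 50.7548 deg
(Earth-central angle = 90 - nadir - el = 33.3452 deg)

50.7548 degrees


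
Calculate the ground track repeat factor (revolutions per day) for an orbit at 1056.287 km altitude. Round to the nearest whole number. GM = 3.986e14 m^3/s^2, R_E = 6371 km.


r = 7.427287e+06 m
T = 2*pi*sqrt(r^3/mu) = 6370.2508 s = 106.1708 min
revs/day = 1440 / 106.1708 = 13.5630
Rounded: 14 revolutions per day

14 revolutions per day


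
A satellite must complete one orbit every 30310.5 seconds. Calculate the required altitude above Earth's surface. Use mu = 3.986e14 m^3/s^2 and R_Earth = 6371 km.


T = 30310.5 s
r = (mu*T^2/(4*pi^2))^(1/3) = (3.986e14 * 30310.5^2 / (4*pi^2))^(1/3)
r = 2.101138e+07 m = 21011.3804 km
alt = r - R_E = 21011.3804 - 6371 = 14640.3804 km

14640.3804 km


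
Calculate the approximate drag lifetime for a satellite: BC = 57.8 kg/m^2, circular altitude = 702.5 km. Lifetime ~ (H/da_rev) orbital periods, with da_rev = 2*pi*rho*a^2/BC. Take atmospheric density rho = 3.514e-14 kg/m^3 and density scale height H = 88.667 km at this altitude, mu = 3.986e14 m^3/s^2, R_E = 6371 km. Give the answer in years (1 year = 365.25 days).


a = R_E + alt = 7073.5000 km = 7.0735e+06 m
da_rev = 2*pi*rho*a^2/BC = 2*pi*3.514e-14*(7.0735e+06)^2/57.8 = 0.191127202 m per revolution
N = H/da_rev = 88667.0000 m / 0.191127202 m = 463916.1716 revolutions
P = 2*pi*sqrt(a^3/mu) = 5920.5596 s
lifetime = N*P = 463916.1716 * 5920.5596 = 2.7466433e+09 s = 31789.8536 days
years = 31789.8536 / 365.25 = 87.0359 years

87.0359 years


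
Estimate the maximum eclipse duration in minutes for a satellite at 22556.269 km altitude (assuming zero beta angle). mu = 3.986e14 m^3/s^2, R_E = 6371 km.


r = 28927.2690 km
T = 816.0582 min
Eclipse fraction = arcsin(R_E/r)/pi = arcsin(6371.0000/28927.2690)/pi
= arcsin(0.220242)/pi = 0.07068471
Eclipse duration = 0.07068471 * 816.0582 = 57.6828 min

57.6828 minutes


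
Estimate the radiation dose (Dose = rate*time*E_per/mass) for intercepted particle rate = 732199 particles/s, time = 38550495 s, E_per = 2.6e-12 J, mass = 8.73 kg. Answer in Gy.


Total energy deposited = rate * time * E_per
  = 732199 * 38550495 * 2.6e-12 = 73.3892 J
Dose = E_total / mass = 73.3892 / 8.73
Dose = 8.4066 Gy

8.4066 Gy


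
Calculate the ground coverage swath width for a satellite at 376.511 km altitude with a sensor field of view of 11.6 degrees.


FOV = 11.6 deg = 0.2024582 rad
swath = 2 * alt * tan(FOV/2) = 2 * 376.511 * tan(0.1012291)
swath = 2 * 376.511 * 0.1015763
swath = 76.4892 km

76.4892 km


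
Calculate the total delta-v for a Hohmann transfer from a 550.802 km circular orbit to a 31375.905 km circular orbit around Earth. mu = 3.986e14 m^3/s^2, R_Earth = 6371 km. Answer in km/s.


r1 = 6921.8020 km = 6.921802e+06 m
r2 = 37746.9050 km = 3.7746905e+07 m
dv1 = sqrt(mu/r1)*(sqrt(2*r2/(r1+r2)) - 1) = 2276.8078 m/s
dv2 = sqrt(mu/r2)*(1 - sqrt(2*r1/(r1+r2))) = 1440.5343 m/s
total dv = |dv1| + |dv2| = 2276.8078 + 1440.5343 = 3717.3421 m/s = 3.7173 km/s

3.7173 km/s


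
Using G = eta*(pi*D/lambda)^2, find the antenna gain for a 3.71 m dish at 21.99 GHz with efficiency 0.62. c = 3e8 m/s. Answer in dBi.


lambda = c/f = 3e8 / 2.199e+10 = 0.01364256 m
G = eta*(pi*D/lambda)^2 = 0.62*(pi*3.71/0.01364256)^2
G = 452529.8206 (linear)
G = 10*log10(452529.8206) = 56.5565 dBi

56.5565 dBi


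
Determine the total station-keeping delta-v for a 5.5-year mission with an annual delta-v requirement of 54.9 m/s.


dV = rate * years = 54.9 * 5.5
dV = 301.9500 m/s

301.9500 m/s


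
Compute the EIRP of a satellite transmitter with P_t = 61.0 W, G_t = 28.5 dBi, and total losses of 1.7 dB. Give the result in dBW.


Pt = 61.0 W = 17.8533 dBW
EIRP = Pt_dBW + Gt - losses = 17.8533 + 28.5 - 1.7 = 44.6533 dBW

44.6533 dBW


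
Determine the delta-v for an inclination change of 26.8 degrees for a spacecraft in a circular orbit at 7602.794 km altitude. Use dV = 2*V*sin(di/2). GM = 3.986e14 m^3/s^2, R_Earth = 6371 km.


r = 13973.7940 km = 1.3973794e+07 m
V = sqrt(mu/r) = 5340.8635 m/s
di = 26.8 deg = 0.4677482 rad
dV = 2*V*sin(di/2) = 2*5340.8635*sin(0.2338741)
dV = 2475.4678 m/s = 2.4755 km/s

2.4755 km/s


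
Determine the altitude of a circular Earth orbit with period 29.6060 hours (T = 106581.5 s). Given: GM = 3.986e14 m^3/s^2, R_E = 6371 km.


T = 106581.5 s
r = (mu*T^2/(4*pi^2))^(1/3) = (3.986e14 * 106581.5^2 / (4*pi^2))^(1/3)
r = 4.858629e+07 m = 48586.2900 km
alt = r - R_E = 48586.2900 - 6371 = 42215.2900 km

42215.2900 km


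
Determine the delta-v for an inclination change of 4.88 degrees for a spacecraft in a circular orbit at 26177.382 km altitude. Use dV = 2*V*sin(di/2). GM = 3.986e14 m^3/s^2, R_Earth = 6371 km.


r = 32548.3820 km = 3.2548382e+07 m
V = sqrt(mu/r) = 3499.4835 m/s
di = 4.88 deg = 0.08517207 rad
dV = 2*V*sin(di/2) = 2*3499.4835*sin(0.04258603)
dV = 297.9682 m/s = 0.2979682 km/s

0.2980 km/s


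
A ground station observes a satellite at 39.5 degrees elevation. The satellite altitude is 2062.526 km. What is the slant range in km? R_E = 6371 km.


h = 2062.526 km, el = 39.5 deg
d = -R_E*sin(el) + sqrt((R_E*sin(el))^2 + 2*R_E*h + h^2)
d = -6371.0000*sin(0.6894051) + sqrt((6371.0000*0.6360782)^2 + 2*6371.0000*2062.526 + 2062.526^2)
d = 2800.0712 km

2800.0712 km


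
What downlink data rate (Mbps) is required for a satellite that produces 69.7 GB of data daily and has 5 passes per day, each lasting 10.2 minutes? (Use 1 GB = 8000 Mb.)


total contact time = 5 * 10.2 * 60 = 3060.0000 s
data = 69.7 GB = 557600.0000 Mb
rate = 557600.0000 / 3060.0000 = 182.2222 Mbps

182.2222 Mbps


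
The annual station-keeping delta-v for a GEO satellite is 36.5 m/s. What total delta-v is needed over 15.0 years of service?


dV = rate * years = 36.5 * 15.0
dV = 547.5000 m/s

547.5000 m/s


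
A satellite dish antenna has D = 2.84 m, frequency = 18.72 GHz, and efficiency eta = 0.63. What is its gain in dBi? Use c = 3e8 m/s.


lambda = c/f = 3e8 / 1.872e+10 = 0.01602564 m
G = eta*(pi*D/lambda)^2 = 0.63*(pi*2.84/0.01602564)^2
G = 195274.7787 (linear)
G = 10*log10(195274.7787) = 52.9065 dBi

52.9065 dBi


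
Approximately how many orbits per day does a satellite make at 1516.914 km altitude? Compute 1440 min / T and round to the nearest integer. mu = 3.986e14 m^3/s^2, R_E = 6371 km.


r = 7.887914e+06 m
T = 2*pi*sqrt(r^3/mu) = 6971.9533 s = 116.1992 min
revs/day = 1440 / 116.1992 = 12.3925
Rounded: 12 revolutions per day

12 revolutions per day


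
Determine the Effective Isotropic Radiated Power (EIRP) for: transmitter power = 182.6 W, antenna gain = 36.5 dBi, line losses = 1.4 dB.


Pt = 182.6 W = 22.6150 dBW
EIRP = Pt_dBW + Gt - losses = 22.6150 + 36.5 - 1.4 = 57.7150 dBW

57.7150 dBW


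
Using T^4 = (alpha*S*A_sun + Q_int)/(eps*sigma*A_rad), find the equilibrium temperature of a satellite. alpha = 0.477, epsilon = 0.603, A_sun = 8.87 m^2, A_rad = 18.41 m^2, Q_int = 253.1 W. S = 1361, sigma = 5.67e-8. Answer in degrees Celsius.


Numerator = alpha*S*A_sun + Q_int = 0.477*1361*8.87 + 253.1 = 6011.4774 W
Denominator = eps*sigma*A_rad = 0.603*5.67e-8*18.41 = 6.2943974e-07 W/K^4
T^4 = 9.5505209e+09 K^4
T = 312.6128 K = 39.4628 C

39.4628 degrees Celsius


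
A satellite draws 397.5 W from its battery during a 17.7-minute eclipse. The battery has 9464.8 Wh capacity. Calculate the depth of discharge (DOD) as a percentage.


E_used = P * t / 60 = 397.5 * 17.7 / 60 = 117.2625 Wh
DOD = E_used / E_total * 100 = 117.2625 / 9464.8 * 100
DOD = 1.2389 %

1.2389 %


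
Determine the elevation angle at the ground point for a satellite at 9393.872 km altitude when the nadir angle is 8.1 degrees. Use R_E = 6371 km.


r = R_E + alt = 15764.8720 km
Law of sines in the satellite / Earth-center / ground-point triangle:
  sin(nadir)/R_E = sin(90 + el)/r  =>  cos(el) = (r/R_E)*sin(nadir)
cos(el) = (15764.8720 / 6371.0000) * sin(8.1 deg) = 0.3486564
el = arccos(0.3486564) = 69.5948 deg
(Earth-central angle = 90 - nadir - el = 12.3052 deg)

69.5948 degrees


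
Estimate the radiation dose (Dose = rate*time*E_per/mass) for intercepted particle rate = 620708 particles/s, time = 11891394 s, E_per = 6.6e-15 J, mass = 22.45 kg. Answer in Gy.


Total energy deposited = rate * time * E_per
  = 620708 * 11891394 * 6.6e-15 = 0.04871515 J
Dose = E_total / mass = 0.04871515 / 22.45
Dose = 0.00216994 Gy

0.0022 Gy


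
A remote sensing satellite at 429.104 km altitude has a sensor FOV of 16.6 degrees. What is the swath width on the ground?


FOV = 16.6 deg = 0.2897247 rad
swath = 2 * alt * tan(FOV/2) = 2 * 429.104 * tan(0.1448623)
swath = 2 * 429.104 * 0.1458842
swath = 125.1990 km

125.1990 km


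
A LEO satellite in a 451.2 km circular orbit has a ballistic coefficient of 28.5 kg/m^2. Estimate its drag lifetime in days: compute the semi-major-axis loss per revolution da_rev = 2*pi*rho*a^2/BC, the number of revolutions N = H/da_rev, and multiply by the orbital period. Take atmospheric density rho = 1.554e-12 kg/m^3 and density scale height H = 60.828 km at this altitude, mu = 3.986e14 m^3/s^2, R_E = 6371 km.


a = R_E + alt = 6822.2000 km = 6.8222e+06 m
da_rev = 2*pi*rho*a^2/BC = 2*pi*1.554e-12*(6.8222e+06)^2/28.5 = 15.945382 m per revolution
N = H/da_rev = 60828.0000 m / 15.945382 m = 3814.7723 revolutions
P = 2*pi*sqrt(a^3/mu) = 5607.8694 s
lifetime = N*P = 3814.7723 * 5607.8694 = 2.1392745e+07 s = 247.6012 days

247.6012 days


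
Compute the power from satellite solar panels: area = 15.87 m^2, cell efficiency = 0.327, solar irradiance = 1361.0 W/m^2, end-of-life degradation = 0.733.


P = area * eta * S * degradation
P = 15.87 * 0.327 * 1361.0 * 0.733
P = 5177.1027 W

5177.1027 W


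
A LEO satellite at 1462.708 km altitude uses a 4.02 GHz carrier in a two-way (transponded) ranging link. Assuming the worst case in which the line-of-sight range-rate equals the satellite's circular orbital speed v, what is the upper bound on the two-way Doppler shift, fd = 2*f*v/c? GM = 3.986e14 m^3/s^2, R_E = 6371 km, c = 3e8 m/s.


r = 7.833708e+06 m
v = sqrt(mu/r) = 7133.2091 m/s (worst-case radial velocity)
f = 4.02 GHz = 4.02e+09 Hz
fd = 2*f*v/c = 2*4.02e+09*7133.2091/3.0e+08
fd = 191170.0050 Hz

191170.0050 Hz


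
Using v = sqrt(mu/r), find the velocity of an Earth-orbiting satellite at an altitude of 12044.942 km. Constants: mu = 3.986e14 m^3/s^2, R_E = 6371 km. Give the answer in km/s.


r = R_E + alt = 6371.0 + 12044.942 = 18415.9420 km = 1.8415942e+07 m
v = sqrt(mu/r) = sqrt(3.986e14 / 1.8415942e+07) = 4652.3425 m/s = 4.6523 km/s

4.6523 km/s


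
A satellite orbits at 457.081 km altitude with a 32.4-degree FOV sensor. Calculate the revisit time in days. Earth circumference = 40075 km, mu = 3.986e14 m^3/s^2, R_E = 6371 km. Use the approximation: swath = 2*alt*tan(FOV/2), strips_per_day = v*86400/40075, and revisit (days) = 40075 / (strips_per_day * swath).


swath = 2*457.081*tan(0.2827433) = 265.5886 km
v = sqrt(mu/r) = 7640.4566 m/s = 7.6405 km/s
strips/day = v*86400/40075 = 7.6405*86400/40075 = 16.4725
coverage/day = strips * swath = 16.4725 * 265.5886 = 4374.9085 km
revisit = 40075 / 4374.9085 = 9.1602 days

9.1602 days


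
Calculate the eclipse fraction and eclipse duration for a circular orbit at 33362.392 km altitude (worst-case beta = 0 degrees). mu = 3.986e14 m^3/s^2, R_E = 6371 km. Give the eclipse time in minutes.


r = 39733.3920 km
T = 1313.6916 min
Eclipse fraction = arcsin(R_E/r)/pi = arcsin(6371.0000/39733.3920)/pi
= arcsin(0.1603437)/pi = 0.05126026
Eclipse duration = 0.05126026 * 1313.6916 = 67.3402 min

67.3402 minutes


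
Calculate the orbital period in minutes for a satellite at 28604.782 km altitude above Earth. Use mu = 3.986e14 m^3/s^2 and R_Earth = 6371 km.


r = 34975.7820 km = 3.4975782e+07 m
T = 2*pi*sqrt(r^3/mu) = 2*pi*sqrt(4.278606e+22 / 3.986e14)
T = 65097.2094 s = 1084.9535 min

1084.9535 minutes


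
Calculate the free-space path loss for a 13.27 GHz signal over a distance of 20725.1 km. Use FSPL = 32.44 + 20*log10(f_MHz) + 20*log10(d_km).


f = 13.27 GHz = 13270.0000 MHz
d = 20725.1 km
FSPL = 32.44 + 20*log10(13270.0000) + 20*log10(20725.1)
FSPL = 32.44 + 82.4574 + 86.3299
FSPL = 201.2274 dB

201.2274 dB


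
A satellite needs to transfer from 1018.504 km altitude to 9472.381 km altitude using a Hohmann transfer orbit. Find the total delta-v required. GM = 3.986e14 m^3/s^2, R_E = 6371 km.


r1 = 7389.5040 km = 7.389504e+06 m
r2 = 15843.3810 km = 1.5843381e+07 m
dv1 = sqrt(mu/r1)*(sqrt(2*r2/(r1+r2)) - 1) = 1232.7766 m/s
dv2 = sqrt(mu/r2)*(1 - sqrt(2*r1/(r1+r2))) = 1015.3381 m/s
total dv = |dv1| + |dv2| = 1232.7766 + 1015.3381 = 2248.1147 m/s = 2.2481 km/s

2.2481 km/s


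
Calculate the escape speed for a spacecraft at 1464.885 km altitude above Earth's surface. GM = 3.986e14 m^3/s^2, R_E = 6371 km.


r = 6371.0 + 1464.885 = 7835.8850 km = 7.835885e+06 m
v_esc = sqrt(2*mu/r) = sqrt(2*3.986e14 / 7.835885e+06)
v_esc = 10086.4797 m/s = 10.0865 km/s

10.0865 km/s


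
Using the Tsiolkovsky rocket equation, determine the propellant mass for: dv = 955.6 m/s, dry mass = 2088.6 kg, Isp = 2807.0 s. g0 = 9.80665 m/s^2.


ve = Isp * g0 = 2807.0 * 9.80665 = 27527.266550 m/s
mass ratio = exp(dv/ve) = exp(955.6/27527.266550) = 1.03532426
m_prop = m_dry * (mr - 1) = 2088.6 * (1.03532426 - 1)
m_prop = 73.7782 kg

73.7782 kg


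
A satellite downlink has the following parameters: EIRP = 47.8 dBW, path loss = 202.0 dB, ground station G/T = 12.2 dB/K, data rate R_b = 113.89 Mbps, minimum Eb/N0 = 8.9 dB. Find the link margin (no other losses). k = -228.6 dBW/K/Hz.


C/N0 = EIRP - FSPL + G/T - k = 47.8 - 202.0 + 12.2 - (-228.6)
C/N0 = 86.6000 dB-Hz
R_b = 113.89 Mbps = 1.1389e+08 bps -> 10*log10(R_b) = 80.5649 dB-Hz
Eb/N0 = C/N0 - 10*log10(R_b) = 86.6000 - 80.5649 = 6.0351 dB
Margin = Eb/N0 - Eb/N0_req = 6.0351 - 8.9 = -2.8649 dB (negative margin: link does not close)

-2.8649 dB


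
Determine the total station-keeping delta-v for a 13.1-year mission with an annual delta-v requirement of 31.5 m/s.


dV = rate * years = 31.5 * 13.1
dV = 412.6500 m/s

412.6500 m/s


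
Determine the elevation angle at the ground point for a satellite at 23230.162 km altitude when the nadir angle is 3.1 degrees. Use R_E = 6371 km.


r = R_E + alt = 29601.1620 km
Law of sines in the satellite / Earth-center / ground-point triangle:
  sin(nadir)/R_E = sin(90 + el)/r  =>  cos(el) = (r/R_E)*sin(nadir)
cos(el) = (29601.1620 / 6371.0000) * sin(3.1 deg) = 0.2512629
el = arccos(0.2512629) = 75.4477 deg
(Earth-central angle = 90 - nadir - el = 11.4523 deg)

75.4477 degrees


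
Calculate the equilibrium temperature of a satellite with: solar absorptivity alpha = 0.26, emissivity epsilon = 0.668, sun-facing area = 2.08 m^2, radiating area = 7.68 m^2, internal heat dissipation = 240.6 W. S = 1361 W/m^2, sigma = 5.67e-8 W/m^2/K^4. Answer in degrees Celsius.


Numerator = alpha*S*A_sun + Q_int = 0.26*1361*2.08 + 240.6 = 976.6288 W
Denominator = eps*sigma*A_rad = 0.668*5.67e-8*7.68 = 2.9088461e-07 W/K^4
T^4 = 3.3574441e+09 K^4
T = 240.7145 K = -32.4355 C

-32.4355 degrees Celsius


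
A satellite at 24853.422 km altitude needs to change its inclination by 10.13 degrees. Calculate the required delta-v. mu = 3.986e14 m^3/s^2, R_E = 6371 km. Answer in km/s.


r = 31224.4220 km = 3.1224422e+07 m
V = sqrt(mu/r) = 3572.9048 m/s
di = 10.13 deg = 0.1768019 rad
dV = 2*V*sin(di/2) = 2*3572.9048*sin(0.08840093)
dV = 630.8738 m/s = 0.6308738 km/s

0.6309 km/s


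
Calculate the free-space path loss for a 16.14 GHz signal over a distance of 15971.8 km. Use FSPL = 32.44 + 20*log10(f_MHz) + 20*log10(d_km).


f = 16.14 GHz = 16140.0000 MHz
d = 15971.8 km
FSPL = 32.44 + 20*log10(16140.0000) + 20*log10(15971.8)
FSPL = 32.44 + 84.1581 + 84.0671
FSPL = 200.6651 dB

200.6651 dB


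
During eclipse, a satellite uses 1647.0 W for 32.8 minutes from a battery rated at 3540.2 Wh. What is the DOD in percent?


E_used = P * t / 60 = 1647.0 * 32.8 / 60 = 900.3600 Wh
DOD = E_used / E_total * 100 = 900.3600 / 3540.2 * 100
DOD = 25.4325 %

25.4325 %


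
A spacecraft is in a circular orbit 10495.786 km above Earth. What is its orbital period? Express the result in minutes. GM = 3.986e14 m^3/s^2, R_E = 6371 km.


r = 16866.7860 km = 1.6866786e+07 m
T = 2*pi*sqrt(r^3/mu) = 2*pi*sqrt(4.7984061e+21 / 3.986e14)
T = 21800.1621 s = 363.3360 min

363.3360 minutes
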